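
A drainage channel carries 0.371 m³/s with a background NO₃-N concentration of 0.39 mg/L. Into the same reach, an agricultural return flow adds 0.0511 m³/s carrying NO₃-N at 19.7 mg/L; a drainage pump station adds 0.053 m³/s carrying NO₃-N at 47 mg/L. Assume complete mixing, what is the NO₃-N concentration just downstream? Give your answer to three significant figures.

Conservation of mass: C = (0.3710·0.3900 + 0.05110·19.70 + 0.05300·47.00) / 0.4751 = 3.642/0.4751 = 7.667 mg/L.

7.67 mg/L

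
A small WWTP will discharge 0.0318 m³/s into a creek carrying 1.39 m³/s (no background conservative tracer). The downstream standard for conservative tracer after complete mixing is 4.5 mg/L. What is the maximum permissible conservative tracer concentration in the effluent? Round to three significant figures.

201 mg/L

At the limit, (Qr·Cr + Qe·Cₑ)/(Qr + Qe) = 4.5:
Cₑ = (1.422·4.5 − 1.390·0) / 0.03180 = 201.2 mg/L.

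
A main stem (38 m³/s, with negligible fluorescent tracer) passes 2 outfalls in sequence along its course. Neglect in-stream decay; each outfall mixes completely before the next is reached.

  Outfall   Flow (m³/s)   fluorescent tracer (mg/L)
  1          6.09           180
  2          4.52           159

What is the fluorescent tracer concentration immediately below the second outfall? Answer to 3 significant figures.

After outfall 1: Q = 38.00 + 6.090 = 44.09 m³/s; C = (38.00·0 + 6.090·180.0)/44.09 = 24.86 mg/L.
After outfall 2: Q = 44.09 + 4.520 = 48.61 m³/s; C = (44.09·24.86 + 4.520·159.0)/48.61 = 37.34 mg/L.

37.3 mg/L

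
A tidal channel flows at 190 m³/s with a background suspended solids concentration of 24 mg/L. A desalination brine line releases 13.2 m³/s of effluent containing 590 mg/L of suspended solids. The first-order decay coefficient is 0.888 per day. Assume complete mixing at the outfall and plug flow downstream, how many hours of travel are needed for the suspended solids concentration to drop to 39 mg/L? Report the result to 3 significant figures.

12.0 h

Mass balance: C = (190.0·24.00 + 13.20·590.0) / 203.2 = 12350/203.2 = 60.77 mg/L.
60.77·exp(−k·t) = 39 → t = ln(60.77/39)/k = 43150 s = 11.99 h.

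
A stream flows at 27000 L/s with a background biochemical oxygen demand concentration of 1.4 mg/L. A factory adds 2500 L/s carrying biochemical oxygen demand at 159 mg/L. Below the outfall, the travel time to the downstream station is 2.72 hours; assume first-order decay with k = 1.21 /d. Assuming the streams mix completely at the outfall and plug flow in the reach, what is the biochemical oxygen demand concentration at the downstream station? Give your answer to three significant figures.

Mass balance: C = (27000·1.400 + 2500·159.0) / 29500 = 435300/29500 = 14.76 mg/L.
Applying C = C₀e^(−kt): 14.76 × 0.8719 = 12.87 mg/L.

12.9 mg/L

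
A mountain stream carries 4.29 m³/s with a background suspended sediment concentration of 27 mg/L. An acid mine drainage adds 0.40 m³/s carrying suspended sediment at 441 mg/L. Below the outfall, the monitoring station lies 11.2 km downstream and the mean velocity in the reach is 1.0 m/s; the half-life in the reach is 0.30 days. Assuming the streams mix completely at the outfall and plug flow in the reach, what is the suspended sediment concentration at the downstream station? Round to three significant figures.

Conservation of mass: C = (4.290·27.00 + 0.4000·441.0) / 4.690 = 292.2/4.690 = 62.31 mg/L.
Travel time t = 11.2·1000 / 1.0 = 11200 s = 3.111 h.
Half-life 0.30 d → k = ln 2 / 0.30 = 2.310 d⁻¹.
After decay, C = 62.31 × e^(−kt) = 62.31 × 0.7412 = 46.18 mg/L.

46.2 mg/L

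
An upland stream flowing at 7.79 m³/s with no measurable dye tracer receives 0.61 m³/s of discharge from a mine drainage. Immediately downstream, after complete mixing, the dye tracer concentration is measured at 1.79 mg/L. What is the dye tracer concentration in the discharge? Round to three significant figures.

24.6 mg/L

Mass balance: 7.790·0 + 0.6100·Cₑ = 8.400·1.790
→ Cₑ = (8.400·1.790 − 7.790·0) / 0.6100 = 24.65 mg/L.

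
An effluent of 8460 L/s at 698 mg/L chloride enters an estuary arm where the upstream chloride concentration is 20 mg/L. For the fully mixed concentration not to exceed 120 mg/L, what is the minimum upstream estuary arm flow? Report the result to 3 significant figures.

Set C_mix = 120: (Q·20.00 + 8460·698.0) / (Q + 8460) = 120
→ Q = 8460·(698.0 − 120)/(120 − 20.00) = 48900 L/s.

48900 L/s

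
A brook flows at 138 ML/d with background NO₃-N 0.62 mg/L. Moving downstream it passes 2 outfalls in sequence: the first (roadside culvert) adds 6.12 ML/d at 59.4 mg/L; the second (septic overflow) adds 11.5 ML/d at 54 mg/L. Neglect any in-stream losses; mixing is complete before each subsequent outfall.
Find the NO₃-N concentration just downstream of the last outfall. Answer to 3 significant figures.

6.88 mg/L

After outfall 1: Q = 138.0 + 6.120 = 144.1 ML/d; C = (138.0·0.6200 + 6.120·59.40)/144.1 = 3.116 mg/L.
After outfall 2: Q = 144.1 + 11.50 = 155.6 ML/d; C = (144.1·3.116 + 11.50·54.00)/155.6 = 6.876 mg/L.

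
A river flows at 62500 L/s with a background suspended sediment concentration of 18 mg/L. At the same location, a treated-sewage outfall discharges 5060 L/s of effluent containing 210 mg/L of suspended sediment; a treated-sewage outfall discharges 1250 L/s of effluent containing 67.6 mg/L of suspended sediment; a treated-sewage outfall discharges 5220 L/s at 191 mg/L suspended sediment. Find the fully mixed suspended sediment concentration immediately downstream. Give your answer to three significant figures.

44.2 mg/L

After mixing, C = (62500·18.00 + 5060·210.0 + 1250·67.60 + 5220·191.0) / 74030 = 3269000/74030 = 44.16 mg/L.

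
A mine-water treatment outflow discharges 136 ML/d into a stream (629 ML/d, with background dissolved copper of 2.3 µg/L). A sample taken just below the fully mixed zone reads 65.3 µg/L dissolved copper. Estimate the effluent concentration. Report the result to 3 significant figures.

357 µg/L

Mass balance: 629.0·2.300 + 136.0·Cₑ = 765.0·65.30
→ Cₑ = (765.0·65.30 − 629.0·2.300) / 136.0 = 356.7 µg/L.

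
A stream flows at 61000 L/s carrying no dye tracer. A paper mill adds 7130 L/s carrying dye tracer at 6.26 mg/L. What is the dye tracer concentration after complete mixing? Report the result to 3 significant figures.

After mixing, C = (61000·0 + 7130·6.260) / 68130 = 44630/68130 = 0.6551 mg/L.

0.655 mg/L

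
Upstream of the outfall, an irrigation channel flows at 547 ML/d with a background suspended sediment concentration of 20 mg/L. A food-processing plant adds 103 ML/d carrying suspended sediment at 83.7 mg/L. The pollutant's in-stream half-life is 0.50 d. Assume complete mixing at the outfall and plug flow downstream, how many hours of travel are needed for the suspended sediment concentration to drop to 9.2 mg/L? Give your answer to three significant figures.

After mixing, C = (547.0·20.00 + 103.0·83.70) / 650.0 = 19560/650.0 = 30.09 mg/L.
Half-life 0.50 d → k = ln 2 / 0.50 = 1.386 d⁻¹.
30.09·exp(−k·t) = 9.2 → t = ln(30.09/9.2)/k = 73860 s = 20.52 h.

20.5 h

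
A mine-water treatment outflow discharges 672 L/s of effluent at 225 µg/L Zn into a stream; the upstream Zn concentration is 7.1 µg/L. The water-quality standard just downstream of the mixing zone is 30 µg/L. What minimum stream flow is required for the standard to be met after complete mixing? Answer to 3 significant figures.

Set C_mix = 30: (Q·7.100 + 672.0·225.0) / (Q + 672.0) = 30
→ Q = 672.0·(225.0 − 30)/(30 − 7.100) = 5722 L/s.

5720 L/s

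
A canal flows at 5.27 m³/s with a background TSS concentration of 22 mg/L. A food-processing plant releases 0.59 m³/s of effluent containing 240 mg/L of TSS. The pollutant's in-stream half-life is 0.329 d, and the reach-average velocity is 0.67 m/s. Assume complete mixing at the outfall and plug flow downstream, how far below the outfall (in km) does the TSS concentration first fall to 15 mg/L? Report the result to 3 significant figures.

29.5 km

After mixing, C = (5.270·22.00 + 0.5900·240.0) / 5.860 = 257.5/5.860 = 43.95 mg/L.
Half-life 0.329 d → k = ln 2 / 0.329 = 2.107 d⁻¹.
Set 43.95·exp(−k·t) = 15 → t = ln(43.95/15)/k = 44080 s = 12.25 h.
Distance = v·t = 0.67·44080 = 29540 m = 29.54 km.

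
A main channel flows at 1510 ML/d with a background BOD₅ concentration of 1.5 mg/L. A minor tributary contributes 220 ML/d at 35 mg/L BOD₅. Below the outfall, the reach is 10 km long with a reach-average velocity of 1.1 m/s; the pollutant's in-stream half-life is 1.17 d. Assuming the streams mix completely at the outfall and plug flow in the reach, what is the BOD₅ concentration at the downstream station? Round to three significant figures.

5.41 mg/L

Mixed concentration C = ΣQC/ΣQ = (1510·1.500 + 220.0·35.00) / 1730 = 9965/1730 = 5.760 mg/L.
Travel time t = 10·1000 / 1.1 = 9091 s = 2.525 h.
Half-life 1.17 d → k = ln 2 / 1.17 = 0.5924 d⁻¹.
Decay over the reach: 5.760·exp(−kt) = 5.760·0.9396 = 5.412 mg/L.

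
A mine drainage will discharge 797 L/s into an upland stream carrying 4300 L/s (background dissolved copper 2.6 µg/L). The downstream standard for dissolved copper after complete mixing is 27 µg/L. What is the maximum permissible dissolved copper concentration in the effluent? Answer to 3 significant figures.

159 µg/L

At the limit, (Qr·Cr + Qe·Cₑ)/(Qr + Qe) = 27:
Cₑ = (5097·27 − 4300·2.600) / 797.0 = 158.6 µg/L.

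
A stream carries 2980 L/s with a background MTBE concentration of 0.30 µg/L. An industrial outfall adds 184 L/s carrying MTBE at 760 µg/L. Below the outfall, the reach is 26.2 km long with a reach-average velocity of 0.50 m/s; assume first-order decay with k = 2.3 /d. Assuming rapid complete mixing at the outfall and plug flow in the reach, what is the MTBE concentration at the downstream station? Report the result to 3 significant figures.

11.0 µg/L

Mass balance: C = (2980·0.3000 + 184.0·760.0) / 3164 = 140700/3164 = 44.48 µg/L.
Travel time t = 26.2·1000 / 0.50 = 52400 s = 14.56 h.
After decay, C = 44.48 × e^(−kt) = 44.48 × 0.2479 = 11.02 µg/L.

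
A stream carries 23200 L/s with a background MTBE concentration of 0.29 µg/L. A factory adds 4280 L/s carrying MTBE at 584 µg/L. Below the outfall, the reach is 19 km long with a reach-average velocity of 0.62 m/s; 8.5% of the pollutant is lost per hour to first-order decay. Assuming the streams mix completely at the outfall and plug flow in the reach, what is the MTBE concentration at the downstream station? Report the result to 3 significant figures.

42.8 µg/L

Mass balance: C = (23200·0.2900 + 4280·584.0) / 27480 = 2506000/27480 = 91.20 µg/L.
Travel time t = 19·1000 / 0.62 = 30650 s = 8.513 h.
8.5%/h lost → k = −ln(1 − 0.085) = 0.08883 h⁻¹.
First-order decay: C = 91.20·exp(−k·t) = 91.20·0.4695 = 42.82 µg/L.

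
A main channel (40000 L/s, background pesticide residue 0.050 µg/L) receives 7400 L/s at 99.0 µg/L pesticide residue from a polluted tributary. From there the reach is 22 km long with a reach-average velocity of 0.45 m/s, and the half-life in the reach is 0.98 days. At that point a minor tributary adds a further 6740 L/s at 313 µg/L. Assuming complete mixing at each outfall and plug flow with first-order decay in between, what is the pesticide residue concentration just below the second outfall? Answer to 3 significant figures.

48.1 µg/L

Flow-weighted average: C = (40000·0.05000 + 7400·99.00) / 47400 = 734600/47400 = 15.50 µg/L; combined flow 47400 L/s.
Travel time t = 22·1000 / 0.45 = 48890 s = 13.58 h.
Half-life 0.98 d → k = ln 2 / 0.98 = 0.7073 d⁻¹.
Decay over the reach: 15.50·exp(−kt) = 15.50·0.6702 = 10.39 µg/L.
Second outfall: C = (47400·10.39 + 6740·313.0)/54140 = 48.06 µg/L.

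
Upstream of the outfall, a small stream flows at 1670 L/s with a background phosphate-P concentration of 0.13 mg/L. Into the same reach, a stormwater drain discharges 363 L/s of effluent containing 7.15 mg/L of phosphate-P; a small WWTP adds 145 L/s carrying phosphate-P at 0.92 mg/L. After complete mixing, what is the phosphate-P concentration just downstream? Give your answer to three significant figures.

1.35 mg/L

Mixed concentration C = ΣQC/ΣQ = (1670·0.1300 + 363.0·7.150 + 145.0·0.9200) / 2178 = 2946/2178 = 1.353 mg/L.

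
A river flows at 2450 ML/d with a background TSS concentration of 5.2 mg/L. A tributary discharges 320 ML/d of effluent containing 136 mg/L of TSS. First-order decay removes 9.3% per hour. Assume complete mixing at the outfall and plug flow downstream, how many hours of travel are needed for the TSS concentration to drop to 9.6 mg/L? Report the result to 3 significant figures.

7.68 h

Flow-weighted average: C = (2450·5.200 + 320.0·136.0) / 2770 = 56260/2770 = 20.31 mg/L.
9.3%/h lost → k = −ln(1 − 0.093) = 0.09761 h⁻¹.
20.31·exp(−k·t) = 9.6 → t = ln(20.31/9.6)/k = 27640 s = 7.677 h.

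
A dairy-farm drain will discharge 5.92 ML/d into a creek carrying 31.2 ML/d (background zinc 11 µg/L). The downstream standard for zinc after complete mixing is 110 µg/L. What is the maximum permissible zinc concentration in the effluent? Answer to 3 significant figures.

632 µg/L

At the limit, (Qr·Cr + Qe·Cₑ)/(Qr + Qe) = 110:
Cₑ = (37.12·110 − 31.20·11.00) / 5.920 = 631.8 µg/L.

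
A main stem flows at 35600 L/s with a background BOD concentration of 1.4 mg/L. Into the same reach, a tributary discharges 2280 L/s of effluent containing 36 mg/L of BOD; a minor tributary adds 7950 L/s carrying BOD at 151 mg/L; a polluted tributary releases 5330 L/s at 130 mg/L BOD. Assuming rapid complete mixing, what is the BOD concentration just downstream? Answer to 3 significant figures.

39.6 mg/L

Conservation of mass: C = (35600·1.400 + 2280·36.00 + 7950·151.0 + 5330·130.0) / 51160 = 2025000/51160 = 39.59 mg/L.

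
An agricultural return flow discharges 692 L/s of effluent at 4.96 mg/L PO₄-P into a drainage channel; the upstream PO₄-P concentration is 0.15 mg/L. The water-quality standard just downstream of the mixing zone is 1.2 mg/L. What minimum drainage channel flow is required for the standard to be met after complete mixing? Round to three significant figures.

Set C_mix = 1.2: (Q·0.1500 + 692.0·4.960) / (Q + 692.0) = 1.2
→ Q = 692.0·(4.960 − 1.2)/(1.2 − 0.1500) = 2478 L/s.

2480 L/s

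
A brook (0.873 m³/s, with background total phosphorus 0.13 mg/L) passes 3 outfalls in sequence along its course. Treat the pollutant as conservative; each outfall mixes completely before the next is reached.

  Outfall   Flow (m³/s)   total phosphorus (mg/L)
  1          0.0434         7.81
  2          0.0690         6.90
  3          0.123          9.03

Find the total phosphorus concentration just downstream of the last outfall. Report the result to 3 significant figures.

1.84 mg/L

Below outfall 1: Q → 0.9164 m³/s, C = (0.8730·0.1300 + 0.04340·7.810)/0.9164 = 0.4937 mg/L.
Below outfall 2: Q → 0.9854 m³/s, C = (0.9164·0.4937 + 0.06900·6.900)/0.9854 = 0.9423 mg/L.
Below outfall 3: Q → 1.108 m³/s, C = (0.9854·0.9423 + 0.1230·9.030)/1.108 = 1.840 mg/L.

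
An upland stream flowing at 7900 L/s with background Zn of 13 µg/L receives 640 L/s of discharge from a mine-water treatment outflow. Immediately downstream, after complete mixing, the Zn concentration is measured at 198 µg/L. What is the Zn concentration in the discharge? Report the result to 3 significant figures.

2480 µg/L

Mass balance: 7900·13.00 + 640.0·Cₑ = 8540·198.0
→ Cₑ = (8540·198.0 − 7900·13.00) / 640.0 = 2482 µg/L.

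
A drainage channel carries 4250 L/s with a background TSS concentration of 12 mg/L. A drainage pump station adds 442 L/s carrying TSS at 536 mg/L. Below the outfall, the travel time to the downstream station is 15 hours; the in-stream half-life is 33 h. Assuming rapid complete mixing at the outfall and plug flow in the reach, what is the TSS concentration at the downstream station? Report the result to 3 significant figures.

44.8 mg/L

Mixed concentration C = ΣQC/ΣQ = (4250·12.00 + 442.0·536.0) / 4692 = 287900/4692 = 61.36 mg/L.
Half-life 33 h → k = ln 2 / 33 = 0.02100 h⁻¹ = 0.5041 d⁻¹.
First-order decay: C = 61.36·exp(−k·t) = 61.36·0.7297 = 44.78 mg/L.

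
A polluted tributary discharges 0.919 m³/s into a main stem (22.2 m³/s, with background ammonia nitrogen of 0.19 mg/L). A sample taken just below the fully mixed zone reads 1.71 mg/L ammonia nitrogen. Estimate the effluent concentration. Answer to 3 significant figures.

Mass balance: 22.20·0.1900 + 0.9190·Cₑ = 23.12·1.710
→ Cₑ = (23.12·1.710 − 22.20·0.1900) / 0.9190 = 38.43 mg/L.

38.4 mg/L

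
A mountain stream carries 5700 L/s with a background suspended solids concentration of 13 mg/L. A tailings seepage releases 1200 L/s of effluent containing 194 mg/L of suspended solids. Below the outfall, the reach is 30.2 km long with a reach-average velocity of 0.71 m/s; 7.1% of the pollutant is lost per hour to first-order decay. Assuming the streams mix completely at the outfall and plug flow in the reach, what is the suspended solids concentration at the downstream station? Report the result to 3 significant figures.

Mass balance: C = (5700·13.00 + 1200·194.0) / 6900 = 306900/6900 = 44.48 mg/L.
Travel time t = 30.2·1000 / 0.71 = 42540 s = 11.82 h.
7.1%/h lost → k = −ln(1 − 0.071) = 0.07365 h⁻¹.
Decay over the reach: 44.48·exp(−kt) = 44.48·0.4189 = 18.63 mg/L.

18.6 mg/L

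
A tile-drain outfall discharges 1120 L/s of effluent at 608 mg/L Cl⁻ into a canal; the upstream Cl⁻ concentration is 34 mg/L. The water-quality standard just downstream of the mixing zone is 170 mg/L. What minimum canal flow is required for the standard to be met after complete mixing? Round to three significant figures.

3610 L/s

Set C_mix = 170: (Q·34.00 + 1120·608.0) / (Q + 1120) = 170
→ Q = 1120·(608.0 − 170)/(170 − 34.00) = 3607 L/s.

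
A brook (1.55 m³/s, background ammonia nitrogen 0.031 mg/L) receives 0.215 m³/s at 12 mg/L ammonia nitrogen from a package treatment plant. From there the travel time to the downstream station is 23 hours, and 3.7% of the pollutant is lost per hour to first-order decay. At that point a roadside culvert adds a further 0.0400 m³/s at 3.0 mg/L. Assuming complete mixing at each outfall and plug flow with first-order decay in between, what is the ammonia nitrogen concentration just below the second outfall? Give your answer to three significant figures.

0.678 mg/L

Conservation of mass: C = (1.550·0.03100 + 0.2150·12.00) / 1.765 = 2.628/1.765 = 1.489 mg/L; combined flow 1.765 m³/s.
3.7%/h lost → k = −ln(1 − 0.037) = 0.03770 h⁻¹.
Applying C = C₀e^(−kt): 1.489 × 0.4202 = 0.6256 mg/L.
At the second outfall, C = (1.765·0.6256 + 0.04000·3.000) / (1.765 + 0.04000) = 0.6782 mg/L.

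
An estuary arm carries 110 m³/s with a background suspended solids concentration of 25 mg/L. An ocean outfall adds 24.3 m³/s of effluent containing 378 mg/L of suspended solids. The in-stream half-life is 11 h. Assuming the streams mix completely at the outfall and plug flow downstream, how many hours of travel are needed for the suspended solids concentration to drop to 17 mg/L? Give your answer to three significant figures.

26.2 h

Mass balance: C = (110.0·25.00 + 24.30·378.0) / 134.3 = 11940/134.3 = 88.87 mg/L.
Half-life 11 h → k = ln 2 / 11 = 0.06301 h⁻¹ = 1.512 d⁻¹.
88.87·exp(−k·t) = 17 → t = ln(88.87/17)/k = 94490 s = 26.25 h.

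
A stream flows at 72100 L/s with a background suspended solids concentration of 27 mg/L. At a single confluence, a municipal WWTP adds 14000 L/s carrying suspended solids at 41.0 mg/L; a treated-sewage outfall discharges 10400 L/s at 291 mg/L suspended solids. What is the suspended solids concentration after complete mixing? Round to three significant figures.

57.5 mg/L

Conservation of mass: C = (72100·27.00 + 14000·41.00 + 10400·291.0) / 96500 = 5547000/96500 = 57.48 mg/L.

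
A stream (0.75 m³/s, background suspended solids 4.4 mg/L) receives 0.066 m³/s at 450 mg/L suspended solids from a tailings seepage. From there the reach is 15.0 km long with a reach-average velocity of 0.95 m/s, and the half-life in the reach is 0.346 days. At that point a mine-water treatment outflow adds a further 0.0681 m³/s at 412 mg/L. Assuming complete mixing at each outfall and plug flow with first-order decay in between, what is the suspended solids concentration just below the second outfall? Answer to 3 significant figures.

57.6 mg/L

Mass balance: C = (0.7500·4.400 + 0.06600·450.0) / 0.8160 = 33.00/0.8160 = 40.44 mg/L; combined flow 0.8160 m³/s.
Travel time t = 15.0·1000 / 0.95 = 15790 s = 4.386 h.
Half-life 0.346 d → k = ln 2 / 0.346 = 2.003 d⁻¹.
Applying C = C₀e^(−kt): 40.44 × 0.6934 = 28.04 mg/L.
At the second outfall, C = (0.8160·28.04 + 0.06810·412.0) / (0.8160 + 0.06810) = 57.62 mg/L.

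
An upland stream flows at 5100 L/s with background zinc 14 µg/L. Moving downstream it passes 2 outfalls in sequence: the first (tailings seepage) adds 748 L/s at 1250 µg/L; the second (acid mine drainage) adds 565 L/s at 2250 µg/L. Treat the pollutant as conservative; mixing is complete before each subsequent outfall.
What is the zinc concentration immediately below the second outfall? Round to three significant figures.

355 µg/L

After outfall 1: Q = 5100 + 748.0 = 5848 L/s; C = (5100·14.00 + 748.0·1250)/5848 = 172.1 µg/L.
After outfall 2: Q = 5848 + 565.0 = 6413 L/s; C = (5848·172.1 + 565.0·2250)/6413 = 355.2 µg/L.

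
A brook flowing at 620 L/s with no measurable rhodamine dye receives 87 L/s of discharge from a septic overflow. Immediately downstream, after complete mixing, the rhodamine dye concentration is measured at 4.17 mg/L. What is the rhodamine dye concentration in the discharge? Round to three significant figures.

Mass balance: 620.0·0 + 87.00·Cₑ = 707.0·4.170
→ Cₑ = (707.0·4.170 − 620.0·0) / 87.00 = 33.89 mg/L.

33.9 mg/L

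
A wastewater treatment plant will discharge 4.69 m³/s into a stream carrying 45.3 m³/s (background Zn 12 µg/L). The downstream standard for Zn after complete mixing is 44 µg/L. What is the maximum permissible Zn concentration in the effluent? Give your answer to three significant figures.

At the limit, (Qr·Cr + Qe·Cₑ)/(Qr + Qe) = 44:
Cₑ = (49.99·44 − 45.30·12.00) / 4.690 = 353.1 µg/L.

353 µg/L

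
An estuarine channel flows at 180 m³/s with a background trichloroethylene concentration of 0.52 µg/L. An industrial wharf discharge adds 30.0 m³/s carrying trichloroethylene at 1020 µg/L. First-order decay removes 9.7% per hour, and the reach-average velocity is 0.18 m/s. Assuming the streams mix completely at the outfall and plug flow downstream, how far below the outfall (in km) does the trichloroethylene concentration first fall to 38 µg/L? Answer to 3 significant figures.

Mixed concentration C = ΣQC/ΣQ = (180.0·0.5200 + 30.00·1020) / 210.0 = 30690/210.0 = 146.2 µg/L.
9.7%/h lost → k = −ln(1 − 0.097) = 0.1020 h⁻¹.
Set 146.2·exp(−k·t) = 38 → t = ln(146.2/38)/k = 47530 s = 13.20 h.
Distance = v·t = 0.18·47530 = 8555 m = 8.555 km.

8.56 km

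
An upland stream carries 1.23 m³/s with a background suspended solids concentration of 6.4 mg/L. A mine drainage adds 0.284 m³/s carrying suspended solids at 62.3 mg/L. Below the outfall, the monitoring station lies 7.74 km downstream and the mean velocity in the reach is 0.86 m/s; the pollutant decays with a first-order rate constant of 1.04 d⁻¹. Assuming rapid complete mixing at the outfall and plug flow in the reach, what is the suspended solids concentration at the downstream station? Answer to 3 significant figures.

Mass balance: C = (1.230·6.400 + 0.2840·62.30) / 1.514 = 25.57/1.514 = 16.89 mg/L.
Travel time t = 7.74·1000 / 0.86 = 9000 s = 2.500 h.
First-order decay: C = 16.89·exp(−k·t) = 16.89·0.8973 = 15.15 mg/L.

15.2 mg/L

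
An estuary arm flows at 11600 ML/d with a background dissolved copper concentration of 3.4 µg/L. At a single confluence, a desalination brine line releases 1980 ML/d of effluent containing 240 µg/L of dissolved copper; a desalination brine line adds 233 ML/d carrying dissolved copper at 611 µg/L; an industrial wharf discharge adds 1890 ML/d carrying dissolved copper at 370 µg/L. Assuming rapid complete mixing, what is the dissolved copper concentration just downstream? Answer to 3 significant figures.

86.4 µg/L

Flow-weighted average: C = (11600·3.400 + 1980·240.0 + 233.0·611.0 + 1890·370.0) / 15700 = 1356000/15700 = 86.37 µg/L.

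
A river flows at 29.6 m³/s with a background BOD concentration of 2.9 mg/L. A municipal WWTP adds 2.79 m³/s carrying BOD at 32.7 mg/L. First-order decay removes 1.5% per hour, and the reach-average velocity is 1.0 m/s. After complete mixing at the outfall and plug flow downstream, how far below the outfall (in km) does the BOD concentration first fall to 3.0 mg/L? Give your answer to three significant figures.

143 km

After mixing, C = (29.60·2.900 + 2.790·32.70) / 32.39 = 177.1/32.39 = 5.467 mg/L.
1.5%/h lost → k = −ln(1 − 0.015) = 0.01511 h⁻¹.
Set 5.467·exp(−k·t) = 3.0 → t = ln(5.467/3.0)/k = 142900 s = 39.71 h.
Distance = v·t = 1.0·142900 = 142900 m = 142.9 km.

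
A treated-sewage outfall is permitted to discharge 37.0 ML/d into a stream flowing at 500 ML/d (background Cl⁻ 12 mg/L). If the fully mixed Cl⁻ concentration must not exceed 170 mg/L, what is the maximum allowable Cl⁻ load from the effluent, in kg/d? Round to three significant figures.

85300 kg/d

Mass balance at the limit: 500.0·12.00 + 37.00·Cₑ = 537.0·170 → Cₑ = 2305 mg/L.
37.00 ML/d = 0.4282 m³/s. Load = 0.4282 m³/s × 2305 g/m³ × 86 400 s/d = 85290 kg/d.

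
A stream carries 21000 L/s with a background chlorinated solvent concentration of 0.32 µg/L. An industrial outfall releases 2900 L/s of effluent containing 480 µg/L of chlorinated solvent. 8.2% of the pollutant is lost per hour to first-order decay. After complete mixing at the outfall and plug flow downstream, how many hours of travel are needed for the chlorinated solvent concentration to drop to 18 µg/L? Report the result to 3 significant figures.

Flow-weighted average: C = (21000·0.3200 + 2900·480.0) / 23900 = 1399000/23900 = 58.52 µg/L.
8.2%/h lost → k = −ln(1 − 0.082) = 0.08556 h⁻¹.
58.52·exp(−k·t) = 18 → t = ln(58.52/18)/k = 49610 s = 13.78 h.

13.8 h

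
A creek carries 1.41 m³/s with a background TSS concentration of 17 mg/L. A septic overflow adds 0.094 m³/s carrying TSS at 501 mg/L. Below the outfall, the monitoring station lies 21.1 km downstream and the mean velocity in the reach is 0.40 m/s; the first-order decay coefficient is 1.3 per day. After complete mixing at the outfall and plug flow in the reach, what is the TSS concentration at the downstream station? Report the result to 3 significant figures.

21.4 mg/L

Conservation of mass: C = (1.410·17.00 + 0.09400·501.0) / 1.504 = 71.06/1.504 = 47.25 mg/L.
Travel time t = 21.1·1000 / 0.40 = 52750 s = 14.65 h.
First-order decay: C = 47.25·exp(−k·t) = 47.25·0.4522 = 21.37 mg/L.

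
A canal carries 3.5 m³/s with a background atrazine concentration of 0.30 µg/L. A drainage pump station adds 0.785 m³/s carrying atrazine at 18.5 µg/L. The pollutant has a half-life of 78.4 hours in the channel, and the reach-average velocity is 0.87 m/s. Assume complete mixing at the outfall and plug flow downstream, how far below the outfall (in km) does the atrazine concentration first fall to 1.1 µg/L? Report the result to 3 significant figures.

Mixed concentration C = ΣQC/ΣQ = (3.500·0.3000 + 0.7850·18.50) / 4.285 = 15.57/4.285 = 3.634 µg/L.
Half-life 78.4 h → k = ln 2 / 78.4 = 0.008841 h⁻¹ = 0.2122 d⁻¹.
Set 3.634·exp(−k·t) = 1.1 → t = ln(3.634/1.1)/k = 486600 s = 135.2 h.
Distance = v·t = 0.87·486600 = 423400 m = 423.4 km.

423 km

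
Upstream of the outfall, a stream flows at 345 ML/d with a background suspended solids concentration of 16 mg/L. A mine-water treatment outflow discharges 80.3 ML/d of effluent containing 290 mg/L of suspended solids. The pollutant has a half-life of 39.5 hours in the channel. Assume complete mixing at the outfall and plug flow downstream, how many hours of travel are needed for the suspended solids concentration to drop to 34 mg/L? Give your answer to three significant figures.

39.3 h

Mass balance: C = (345.0·16.00 + 80.30·290.0) / 425.3 = 28810/425.3 = 67.73 mg/L.
Half-life 39.5 h → k = ln 2 / 39.5 = 0.01755 h⁻¹ = 0.4212 d⁻¹.
67.73·exp(−k·t) = 34 → t = ln(67.73/34)/k = 141400 s = 39.28 h.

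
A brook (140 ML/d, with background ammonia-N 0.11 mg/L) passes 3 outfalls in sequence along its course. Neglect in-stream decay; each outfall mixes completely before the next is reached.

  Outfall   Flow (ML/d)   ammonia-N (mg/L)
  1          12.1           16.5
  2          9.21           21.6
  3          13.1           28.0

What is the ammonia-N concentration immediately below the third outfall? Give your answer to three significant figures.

4.48 mg/L

After outfall 1: Q = 140.0 + 12.10 = 152.1 ML/d; C = (140.0·0.1100 + 12.10·16.50)/152.1 = 1.414 mg/L.
After outfall 2: Q = 152.1 + 9.210 = 161.3 ML/d; C = (152.1·1.414 + 9.210·21.60)/161.3 = 2.566 mg/L.
After outfall 3: Q = 161.3 + 13.10 = 174.4 ML/d; C = (161.3·2.566 + 13.10·28.00)/174.4 = 4.477 mg/L.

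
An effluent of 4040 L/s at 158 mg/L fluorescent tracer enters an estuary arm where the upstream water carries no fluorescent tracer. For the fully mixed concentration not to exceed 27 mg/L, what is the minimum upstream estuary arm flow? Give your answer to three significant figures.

19600 L/s

Set C_mix = 27: (Q·0 + 4040·158.0) / (Q + 4040) = 27
→ Q = 4040·(158.0 − 27)/(27 − 0) = 19600 L/s.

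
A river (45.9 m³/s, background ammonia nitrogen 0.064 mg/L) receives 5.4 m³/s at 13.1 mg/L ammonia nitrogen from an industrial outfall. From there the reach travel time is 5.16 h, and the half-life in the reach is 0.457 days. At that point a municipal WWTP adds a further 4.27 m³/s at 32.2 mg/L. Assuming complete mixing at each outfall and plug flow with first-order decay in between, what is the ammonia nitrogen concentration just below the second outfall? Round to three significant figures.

3.43 mg/L

After mixing, C = (45.90·0.06400 + 5.400·13.10) / 51.30 = 73.68/51.30 = 1.436 mg/L; combined flow 51.30 m³/s.
Half-life 0.457 d → k = ln 2 / 0.457 = 1.517 d⁻¹.
Decay over the reach: 1.436·exp(−kt) = 1.436·0.7217 = 1.037 mg/L.
At the second outfall, C = (51.30·1.037 + 4.270·32.20) / (51.30 + 4.270) = 3.431 mg/L.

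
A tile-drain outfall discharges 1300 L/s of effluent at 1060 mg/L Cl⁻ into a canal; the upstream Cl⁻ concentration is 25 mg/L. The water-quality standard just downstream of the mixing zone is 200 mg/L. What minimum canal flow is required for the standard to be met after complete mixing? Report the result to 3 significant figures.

Set C_mix = 200: (Q·25.00 + 1300·1060) / (Q + 1300) = 200
→ Q = 1300·(1060 − 200)/(200 − 25.00) = 6389 L/s.

6390 L/s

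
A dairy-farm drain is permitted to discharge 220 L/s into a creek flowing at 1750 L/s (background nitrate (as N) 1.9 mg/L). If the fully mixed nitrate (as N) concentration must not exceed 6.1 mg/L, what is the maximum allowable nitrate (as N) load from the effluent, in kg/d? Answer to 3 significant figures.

Mass balance at the limit: 1750·1.900 + 220.0·Cₑ = 1970·6.1 → Cₑ = 39.51 mg/L.
220.0 L/s = 0.2200 m³/s. Load = 0.2200 m³/s × 39.51 g/m³ × 86 400 s/d = 751.0 kg/d.

751 kg/d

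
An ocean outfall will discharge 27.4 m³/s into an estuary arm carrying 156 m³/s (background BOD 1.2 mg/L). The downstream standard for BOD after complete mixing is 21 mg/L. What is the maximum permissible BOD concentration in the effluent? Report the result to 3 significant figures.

At the limit, (Qr·Cr + Qe·Cₑ)/(Qr + Qe) = 21:
Cₑ = (183.4·21 − 156.0·1.200) / 27.40 = 133.7 mg/L.

134 mg/L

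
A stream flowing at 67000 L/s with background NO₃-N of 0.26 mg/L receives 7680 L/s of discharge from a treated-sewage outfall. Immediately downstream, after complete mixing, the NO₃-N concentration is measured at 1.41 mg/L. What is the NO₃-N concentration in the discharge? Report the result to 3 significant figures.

11.4 mg/L

Mass balance: 67000·0.2600 + 7680·Cₑ = 74680·1.410
→ Cₑ = (74680·1.410 − 67000·0.2600) / 7680 = 11.44 mg/L.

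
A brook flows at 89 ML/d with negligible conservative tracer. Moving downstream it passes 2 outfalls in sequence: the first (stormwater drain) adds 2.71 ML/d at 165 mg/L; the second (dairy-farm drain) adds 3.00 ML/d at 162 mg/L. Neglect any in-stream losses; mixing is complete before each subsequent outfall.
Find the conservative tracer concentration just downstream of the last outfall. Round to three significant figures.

Below outfall 1: Q → 91.71 ML/d, C = (89.00·0 + 2.710·165.0)/91.71 = 4.876 mg/L.
Below outfall 2: Q → 94.71 ML/d, C = (91.71·4.876 + 3.000·162.0)/94.71 = 9.853 mg/L.

9.85 mg/L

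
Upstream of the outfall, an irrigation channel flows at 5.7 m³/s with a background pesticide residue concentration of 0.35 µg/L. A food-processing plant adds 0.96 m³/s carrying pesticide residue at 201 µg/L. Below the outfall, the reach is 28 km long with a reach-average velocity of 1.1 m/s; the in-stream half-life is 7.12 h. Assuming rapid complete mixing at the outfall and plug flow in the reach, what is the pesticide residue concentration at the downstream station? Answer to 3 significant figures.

14.7 µg/L

Mass balance: C = (5.700·0.3500 + 0.9600·201.0) / 6.660 = 195.0/6.660 = 29.27 µg/L.
Travel time t = 28·1000 / 1.1 = 25450 s = 7.071 h.
Half-life 7.12 h → k = ln 2 / 7.12 = 0.09735 h⁻¹ = 2.336 d⁻¹.
First-order decay: C = 29.27·exp(−k·t) = 29.27·0.5024 = 14.71 µg/L.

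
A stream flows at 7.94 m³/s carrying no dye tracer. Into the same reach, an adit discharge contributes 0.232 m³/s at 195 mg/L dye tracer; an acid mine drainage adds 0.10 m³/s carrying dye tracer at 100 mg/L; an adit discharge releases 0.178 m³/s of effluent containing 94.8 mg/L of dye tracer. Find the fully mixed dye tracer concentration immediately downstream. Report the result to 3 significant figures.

8.53 mg/L

Flow-weighted average: C = (7.940·0 + 0.2320·195.0 + 0.1000·100.0 + 0.1780·94.80) / 8.450 = 72.11/8.450 = 8.534 mg/L.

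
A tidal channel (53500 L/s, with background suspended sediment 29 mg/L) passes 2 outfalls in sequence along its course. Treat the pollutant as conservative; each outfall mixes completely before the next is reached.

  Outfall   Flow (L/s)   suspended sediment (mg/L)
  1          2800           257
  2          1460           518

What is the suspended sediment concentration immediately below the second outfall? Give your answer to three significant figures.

52.4 mg/L

After outfall 1: Q = 53500 + 2800 = 56300 L/s; C = (53500·29.00 + 2800·257.0)/56300 = 40.34 mg/L.
After outfall 2: Q = 56300 + 1460 = 57760 L/s; C = (56300·40.34 + 1460·518.0)/57760 = 52.41 mg/L.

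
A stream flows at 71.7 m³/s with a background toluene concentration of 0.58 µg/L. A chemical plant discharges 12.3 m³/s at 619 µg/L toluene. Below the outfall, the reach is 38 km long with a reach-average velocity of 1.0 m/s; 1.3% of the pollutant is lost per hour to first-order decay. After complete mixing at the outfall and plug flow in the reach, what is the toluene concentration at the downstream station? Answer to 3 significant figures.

79.4 µg/L

Mass balance: C = (71.70·0.5800 + 12.30·619.0) / 84.00 = 7655/84.00 = 91.13 µg/L.
Travel time t = 38·1000 / 1.0 = 38000 s = 10.56 h.
1.3%/h lost → k = −ln(1 − 0.013) = 0.01309 h⁻¹.
Decay over the reach: 91.13·exp(−kt) = 91.13·0.8710 = 79.38 µg/L.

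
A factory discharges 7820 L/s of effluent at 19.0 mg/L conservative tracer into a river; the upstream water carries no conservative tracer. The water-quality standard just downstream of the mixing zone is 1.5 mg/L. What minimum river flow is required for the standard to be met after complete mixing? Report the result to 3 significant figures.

91200 L/s

Set C_mix = 1.5: (Q·0 + 7820·19.00) / (Q + 7820) = 1.5
→ Q = 7820·(19.00 − 1.5)/(1.5 − 0) = 91230 L/s.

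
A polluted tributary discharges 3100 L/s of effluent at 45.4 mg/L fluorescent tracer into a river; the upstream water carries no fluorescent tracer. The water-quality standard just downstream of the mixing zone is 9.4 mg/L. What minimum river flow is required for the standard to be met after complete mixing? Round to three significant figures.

Set C_mix = 9.4: (Q·0 + 3100·45.40) / (Q + 3100) = 9.4
→ Q = 3100·(45.40 − 9.4)/(9.4 − 0) = 11870 L/s.

11900 L/s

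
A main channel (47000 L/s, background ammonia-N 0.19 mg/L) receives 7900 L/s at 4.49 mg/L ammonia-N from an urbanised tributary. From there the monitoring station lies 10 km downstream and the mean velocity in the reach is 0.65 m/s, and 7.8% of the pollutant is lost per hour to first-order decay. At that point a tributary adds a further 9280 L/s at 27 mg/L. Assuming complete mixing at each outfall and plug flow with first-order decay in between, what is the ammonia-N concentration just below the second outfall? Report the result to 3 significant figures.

4.39 mg/L

After mixing, C = (47000·0.1900 + 7900·4.490) / 54900 = 44400/54900 = 0.8088 mg/L; combined flow 54900 L/s.
Travel time t = 10·1000 / 0.65 = 15380 s = 4.274 h.
7.8%/h lost → k = −ln(1 − 0.078) = 0.08121 h⁻¹.
After decay, C = 0.8088 × e^(−kt) = 0.8088 × 0.7068 = 0.5716 mg/L.
Second outfall: C = (54900·0.5716 + 9280·27.00)/64180 = 4.393 mg/L.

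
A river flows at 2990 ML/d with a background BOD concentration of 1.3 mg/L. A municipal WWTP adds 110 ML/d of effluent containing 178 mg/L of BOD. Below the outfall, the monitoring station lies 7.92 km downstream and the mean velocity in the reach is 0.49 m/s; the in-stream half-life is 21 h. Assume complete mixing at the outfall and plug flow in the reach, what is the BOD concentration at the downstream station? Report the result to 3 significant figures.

Flow-weighted average: C = (2990·1.300 + 110.0·178.0) / 3100 = 23470/3100 = 7.570 mg/L.
Travel time t = 7.92·1000 / 0.49 = 16160 s = 4.490 h.
Half-life 21 h → k = ln 2 / 21 = 0.03301 h⁻¹ = 0.7922 d⁻¹.
Decay over the reach: 7.570·exp(−kt) = 7.570·0.8623 = 6.527 mg/L.

6.53 mg/L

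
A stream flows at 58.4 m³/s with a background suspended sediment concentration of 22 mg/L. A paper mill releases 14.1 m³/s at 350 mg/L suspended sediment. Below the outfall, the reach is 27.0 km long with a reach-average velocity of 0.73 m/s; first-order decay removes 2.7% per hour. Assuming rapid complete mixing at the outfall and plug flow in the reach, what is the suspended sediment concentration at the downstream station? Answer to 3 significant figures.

64.8 mg/L

After mixing, C = (58.40·22.00 + 14.10·350.0) / 72.50 = 6220/72.50 = 85.79 mg/L.
Travel time t = 27.0·1000 / 0.73 = 36990 s = 10.27 h.
2.7%/h lost → k = −ln(1 − 0.027) = 0.02737 h⁻¹.
After decay, C = 85.79 × e^(−kt) = 85.79 × 0.7549 = 64.76 mg/L.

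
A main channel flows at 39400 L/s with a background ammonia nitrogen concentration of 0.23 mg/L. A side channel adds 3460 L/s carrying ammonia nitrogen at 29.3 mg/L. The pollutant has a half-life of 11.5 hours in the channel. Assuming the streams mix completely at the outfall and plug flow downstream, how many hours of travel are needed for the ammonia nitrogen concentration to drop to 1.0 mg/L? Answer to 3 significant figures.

15.7 h

After mixing, C = (39400·0.2300 + 3460·29.30) / 42860 = 110400/42860 = 2.577 mg/L.
Half-life 11.5 h → k = ln 2 / 11.5 = 0.06027 h⁻¹ = 1.447 d⁻¹.
2.577·exp(−k·t) = 1.0 → t = ln(2.577/1.0)/k = 56530 s = 15.70 h.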